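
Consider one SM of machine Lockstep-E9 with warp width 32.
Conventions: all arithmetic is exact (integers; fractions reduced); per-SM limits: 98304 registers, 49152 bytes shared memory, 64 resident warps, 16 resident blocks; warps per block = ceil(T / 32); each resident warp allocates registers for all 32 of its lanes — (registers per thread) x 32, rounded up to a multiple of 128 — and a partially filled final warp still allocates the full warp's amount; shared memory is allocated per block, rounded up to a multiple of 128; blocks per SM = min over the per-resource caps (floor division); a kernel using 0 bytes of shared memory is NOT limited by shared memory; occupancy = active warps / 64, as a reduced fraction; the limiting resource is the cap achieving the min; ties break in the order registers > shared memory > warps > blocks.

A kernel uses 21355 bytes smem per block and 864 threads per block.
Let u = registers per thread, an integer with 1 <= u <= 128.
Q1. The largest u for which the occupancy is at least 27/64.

Answer: u = 112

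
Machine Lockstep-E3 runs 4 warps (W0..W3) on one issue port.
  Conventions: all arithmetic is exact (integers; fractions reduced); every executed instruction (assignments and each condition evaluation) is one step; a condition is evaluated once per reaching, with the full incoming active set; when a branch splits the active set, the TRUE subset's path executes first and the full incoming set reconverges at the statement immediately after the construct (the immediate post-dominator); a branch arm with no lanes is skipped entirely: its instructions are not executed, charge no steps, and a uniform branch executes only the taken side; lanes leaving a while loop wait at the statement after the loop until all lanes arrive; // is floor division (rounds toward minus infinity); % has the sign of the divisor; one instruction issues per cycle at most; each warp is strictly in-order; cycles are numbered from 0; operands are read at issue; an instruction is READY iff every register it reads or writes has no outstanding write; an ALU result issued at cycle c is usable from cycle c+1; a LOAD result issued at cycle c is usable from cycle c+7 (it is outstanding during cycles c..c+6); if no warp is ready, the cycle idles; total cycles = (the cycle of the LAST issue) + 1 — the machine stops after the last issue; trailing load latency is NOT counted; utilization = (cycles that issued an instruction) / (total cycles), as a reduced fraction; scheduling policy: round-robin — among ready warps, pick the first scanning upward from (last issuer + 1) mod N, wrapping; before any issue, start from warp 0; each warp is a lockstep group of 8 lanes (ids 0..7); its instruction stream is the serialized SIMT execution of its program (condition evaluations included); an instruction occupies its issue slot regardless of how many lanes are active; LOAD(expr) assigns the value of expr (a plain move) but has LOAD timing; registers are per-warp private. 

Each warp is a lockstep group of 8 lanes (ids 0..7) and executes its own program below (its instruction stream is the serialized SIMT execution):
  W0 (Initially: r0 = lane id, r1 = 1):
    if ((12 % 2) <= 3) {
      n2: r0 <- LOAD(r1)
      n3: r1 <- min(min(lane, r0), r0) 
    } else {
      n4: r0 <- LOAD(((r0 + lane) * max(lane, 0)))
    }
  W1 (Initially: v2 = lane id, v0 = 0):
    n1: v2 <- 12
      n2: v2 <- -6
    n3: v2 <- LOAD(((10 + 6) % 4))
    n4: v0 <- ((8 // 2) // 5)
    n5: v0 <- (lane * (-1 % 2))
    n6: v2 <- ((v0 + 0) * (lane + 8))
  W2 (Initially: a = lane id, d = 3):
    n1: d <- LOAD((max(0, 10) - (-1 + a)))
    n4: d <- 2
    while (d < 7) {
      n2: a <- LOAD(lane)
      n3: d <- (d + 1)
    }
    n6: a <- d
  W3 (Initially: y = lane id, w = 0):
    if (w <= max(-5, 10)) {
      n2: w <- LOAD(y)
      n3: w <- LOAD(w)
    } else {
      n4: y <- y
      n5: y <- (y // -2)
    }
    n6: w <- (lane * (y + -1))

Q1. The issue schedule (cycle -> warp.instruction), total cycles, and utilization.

cycle 0: W0.I0
cycle 1: W1.I0
cycle 2: W2.I0
cycle 3: W3.I0
cycle 4: W0.I1
cycle 5: W1.I1
cycle 6: W3.I1
cycle 7: W1.I2
cycle 8: W1.I3
cycle 9: W2.I1
cycle 10: W1.I4
cycle 11: W2.I2
cycle 12: W0.I2
cycle 13: W2.I3
cycle 14: W3.I2
cycle 15: W1.I5
cycle 16: W2.I4
cycle 17: W2.I5
cycle 18: idle
cycle 19: idle
cycle 20: W2.I6
cycle 21: W3.I3
cycle 22: W2.I7
cycle 23: W2.I8
cycle 24: idle
cycle 25: idle
cycle 26: idle
cycle 27: W2.I9
cycle 28: W2.I10
cycle 29: W2.I11
cycle 30: idle
cycle 31: idle
cycle 32: idle
cycle 33: idle
cycle 34: W2.I12
cycle 35: W2.I13
cycle 36: W2.I14
cycle 37: idle
cycle 38: idle
cycle 39: idle
cycle 40: idle
cycle 41: W2.I15
cycle 42: W2.I16
cycle 43: W2.I17
cycle 44: idle
cycle 45: idle
cycle 46: idle
cycle 47: idle
cycle 48: W2.I18

Answer: 49 cycles, utilization 32/49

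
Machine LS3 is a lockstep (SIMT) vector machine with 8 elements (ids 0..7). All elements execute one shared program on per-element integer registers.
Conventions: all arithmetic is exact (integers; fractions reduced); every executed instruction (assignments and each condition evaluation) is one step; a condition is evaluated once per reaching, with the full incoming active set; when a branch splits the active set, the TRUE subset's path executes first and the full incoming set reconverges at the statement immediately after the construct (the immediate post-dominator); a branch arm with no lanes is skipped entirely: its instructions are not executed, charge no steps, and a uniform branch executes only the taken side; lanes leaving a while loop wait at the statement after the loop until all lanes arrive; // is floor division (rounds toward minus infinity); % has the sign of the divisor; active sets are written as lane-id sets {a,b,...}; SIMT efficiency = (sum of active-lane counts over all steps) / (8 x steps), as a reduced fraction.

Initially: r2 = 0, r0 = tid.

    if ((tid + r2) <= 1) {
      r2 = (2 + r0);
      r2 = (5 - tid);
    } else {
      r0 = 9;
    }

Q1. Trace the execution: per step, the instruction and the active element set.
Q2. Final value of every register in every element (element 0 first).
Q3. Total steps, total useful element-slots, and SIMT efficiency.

step 0: eval ((tid + r2) <= 1)       {0,1,2,3,4,5,6,7}
step 1: r2 <- (2 + r0)               {0,1}
step 2: r2 <- (5 - tid)              {0,1}
step 3: r0 <- 9                      {2,3,4,5,6,7}

Answer: 4 steps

r2: 5,4,0,0,0,0,0,0
r0: 0,1,9,9,9,9,9,9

steps = 4; useful = 18; efficiency = 18/32 = 9/16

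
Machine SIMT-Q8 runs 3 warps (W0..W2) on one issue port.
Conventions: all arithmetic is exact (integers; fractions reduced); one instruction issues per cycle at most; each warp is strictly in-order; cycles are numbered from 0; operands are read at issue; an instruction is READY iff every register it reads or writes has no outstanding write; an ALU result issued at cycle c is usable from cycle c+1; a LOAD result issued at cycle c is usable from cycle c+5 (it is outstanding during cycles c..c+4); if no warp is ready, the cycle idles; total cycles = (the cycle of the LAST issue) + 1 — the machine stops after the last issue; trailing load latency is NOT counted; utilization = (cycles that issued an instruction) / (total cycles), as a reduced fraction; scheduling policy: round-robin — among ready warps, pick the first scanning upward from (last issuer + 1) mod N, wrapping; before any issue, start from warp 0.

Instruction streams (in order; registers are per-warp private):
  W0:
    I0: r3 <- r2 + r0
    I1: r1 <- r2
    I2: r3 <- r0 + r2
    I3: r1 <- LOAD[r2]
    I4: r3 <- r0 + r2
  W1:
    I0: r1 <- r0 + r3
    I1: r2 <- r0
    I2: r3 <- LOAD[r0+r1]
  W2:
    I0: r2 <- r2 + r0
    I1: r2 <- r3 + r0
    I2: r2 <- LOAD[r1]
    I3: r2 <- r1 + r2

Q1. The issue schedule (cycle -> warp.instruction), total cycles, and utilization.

cycle 0: W0.I0
cycle 1: W1.I0
cycle 2: W2.I0
cycle 3: W0.I1
cycle 4: W1.I1
cycle 5: W2.I1
cycle 6: W0.I2
cycle 7: W1.I2
cycle 8: W2.I2
cycle 9: W0.I3
cycle 10: W0.I4
cycle 11: idle
cycle 12: idle
cycle 13: W2.I3

Answer: 14 cycles, utilization 6/7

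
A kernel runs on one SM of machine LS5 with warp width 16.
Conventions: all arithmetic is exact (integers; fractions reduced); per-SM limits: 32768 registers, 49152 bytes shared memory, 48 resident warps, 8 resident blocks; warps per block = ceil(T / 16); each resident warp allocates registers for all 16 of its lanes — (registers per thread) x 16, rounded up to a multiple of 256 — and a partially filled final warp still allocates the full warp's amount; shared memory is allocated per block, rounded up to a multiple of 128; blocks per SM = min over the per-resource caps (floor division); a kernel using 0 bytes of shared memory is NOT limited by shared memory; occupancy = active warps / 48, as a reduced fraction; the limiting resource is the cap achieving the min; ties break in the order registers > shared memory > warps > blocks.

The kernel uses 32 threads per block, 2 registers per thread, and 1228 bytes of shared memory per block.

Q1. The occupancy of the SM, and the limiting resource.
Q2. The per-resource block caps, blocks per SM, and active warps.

Answer: occupancy 1/3, limited by blocks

registers: 64 blocks
shared memory: 38 blocks
warps: 24 blocks
blocks: 8 blocks

Answer: 8 blocks, 16 active warps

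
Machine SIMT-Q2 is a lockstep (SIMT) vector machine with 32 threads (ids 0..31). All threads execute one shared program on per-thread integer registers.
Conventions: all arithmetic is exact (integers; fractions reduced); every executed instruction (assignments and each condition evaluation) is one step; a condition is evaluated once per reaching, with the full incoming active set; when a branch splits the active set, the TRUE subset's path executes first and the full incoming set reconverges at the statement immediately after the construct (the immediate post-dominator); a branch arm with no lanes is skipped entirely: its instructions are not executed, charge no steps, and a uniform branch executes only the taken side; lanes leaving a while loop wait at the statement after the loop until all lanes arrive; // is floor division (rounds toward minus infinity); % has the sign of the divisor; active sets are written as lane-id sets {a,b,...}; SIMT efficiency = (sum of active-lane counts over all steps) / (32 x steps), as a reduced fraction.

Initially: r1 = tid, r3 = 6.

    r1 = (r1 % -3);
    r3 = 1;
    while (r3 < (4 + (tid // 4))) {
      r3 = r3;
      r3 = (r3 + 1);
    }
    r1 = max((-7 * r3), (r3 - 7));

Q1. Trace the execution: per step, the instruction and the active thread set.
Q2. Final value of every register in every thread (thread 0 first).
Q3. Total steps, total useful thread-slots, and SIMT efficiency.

step 0: r1 <- (r1 % -3)              {0,1,2,3,4,5,6,7,8,9,10,11,12,13,14,15,16,17,18,19,20,21,22,23,24,25,26,27,28,29,30,31}
step 1: r3 <- 1                      {0,1,2,3,4,5,6,7,8,9,10,11,12,13,14,15,16,17,18,19,20,21,22,23,24,25,26,27,28,29,30,31}
step 2: eval (r3 < (4 + (tid // 4))) {0,1,2,3,4,5,6,7,8,9,10,11,12,13,14,15,16,17,18,19,20,21,22,23,24,25,26,27,28,29,30,31}
step 3: r3 <- r3                     {0,1,2,3,4,5,6,7,8,9,10,11,12,13,14,15,16,17,18,19,20,21,22,23,24,25,26,27,28,29,30,31}
step 4: r3 <- (r3 + 1)               {0,1,2,3,4,5,6,7,8,9,10,11,12,13,14,15,16,17,18,19,20,21,22,23,24,25,26,27,28,29,30,31}
step 5: eval (r3 < (4 + (tid // 4))) {0,1,2,3,4,5,6,7,8,9,10,11,12,13,14,15,16,17,18,19,20,21,22,23,24,25,26,27,28,29,30,31}
step 6: r3 <- r3                     {0,1,2,3,4,5,6,7,8,9,10,11,12,13,14,15,16,17,18,19,20,21,22,23,24,25,26,27,28,29,30,31}
step 7: r3 <- (r3 + 1)               {0,1,2,3,4,5,6,7,8,9,10,11,12,13,14,15,16,17,18,19,20,21,22,23,24,25,26,27,28,29,30,31}
step 8: eval (r3 < (4 + (tid // 4))) {0,1,2,3,4,5,6,7,8,9,10,11,12,13,14,15,16,17,18,19,20,21,22,23,24,25,26,27,28,29,30,31}
step 9: r3 <- r3                     {0,1,2,3,4,5,6,7,8,9,10,11,12,13,14,15,16,17,18,19,20,21,22,23,24,25,26,27,28,29,30,31}
step 10: r3 <- (r3 + 1)               {0,1,2,3,4,5,6,7,8,9,10,11,12,13,14,15,16,17,18,19,20,21,22,23,24,25,26,27,28,29,30,31}
step 11: eval (r3 < (4 + (tid // 4))) {0,1,2,3,4,5,6,7,8,9,10,11,12,13,14,15,16,17,18,19,20,21,22,23,24,25,26,27,28,29,30,31}
step 12: r3 <- r3                     {4,5,6,7,8,9,10,11,12,13,14,15,16,17,18,19,20,21,22,23,24,25,26,27,28,29,30,31}
step 13: r3 <- (r3 + 1)               {4,5,6,7,8,9,10,11,12,13,14,15,16,17,18,19,20,21,22,23,24,25,26,27,28,29,30,31}
step 14: eval (r3 < (4 + (tid // 4))) {4,5,6,7,8,9,10,11,12,13,14,15,16,17,18,19,20,21,22,23,24,25,26,27,28,29,30,31}
step 15: r3 <- r3                     {8,9,10,11,12,13,14,15,16,17,18,19,20,21,22,23,24,25,26,27,28,29,30,31}
step 16: r3 <- (r3 + 1)               {8,9,10,11,12,13,14,15,16,17,18,19,20,21,22,23,24,25,26,27,28,29,30,31}
step 17: eval (r3 < (4 + (tid // 4))) {8,9,10,11,12,13,14,15,16,17,18,19,20,21,22,23,24,25,26,27,28,29,30,31}
step 18: r3 <- r3                     {12,13,14,15,16,17,18,19,20,21,22,23,24,25,26,27,28,29,30,31}
step 19: r3 <- (r3 + 1)               {12,13,14,15,16,17,18,19,20,21,22,23,24,25,26,27,28,29,30,31}
step 20: eval (r3 < (4 + (tid // 4))) {12,13,14,15,16,17,18,19,20,21,22,23,24,25,26,27,28,29,30,31}
step 21: r3 <- r3                     {16,17,18,19,20,21,22,23,24,25,26,27,28,29,30,31}
step 22: r3 <- (r3 + 1)               {16,17,18,19,20,21,22,23,24,25,26,27,28,29,30,31}
step 23: eval (r3 < (4 + (tid // 4))) {16,17,18,19,20,21,22,23,24,25,26,27,28,29,30,31}
step 24: r3 <- r3                     {20,21,22,23,24,25,26,27,28,29,30,31}
step 25: r3 <- (r3 + 1)               {20,21,22,23,24,25,26,27,28,29,30,31}
step 26: eval (r3 < (4 + (tid // 4))) {20,21,22,23,24,25,26,27,28,29,30,31}
step 27: r3 <- r3                     {24,25,26,27,28,29,30,31}
step 28: r3 <- (r3 + 1)               {24,25,26,27,28,29,30,31}
step 29: eval (r3 < (4 + (tid // 4))) {24,25,26,27,28,29,30,31}
step 30: r3 <- r3                     {28,29,30,31}
step 31: r3 <- (r3 + 1)               {28,29,30,31}
step 32: eval (r3 < (4 + (tid // 4))) {28,29,30,31}
step 33: r1 <- max((-7 * r3), (r3 - 7)) {0,1,2,3,4,5,6,7,8,9,10,11,12,13,14,15,16,17,18,19,20,21,22,23,24,25,26,27,28,29,30,31}

Answer: 34 steps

r1: -3,-3,-3,-3,-2,-2,-2,-2,-1,-1,-1,-1,0,0,0,0,1,1,1,1,2,2,2,2,3,3,3,3,4,4,4,4
r3: 4,4,4,4,5,5,5,5,6,6,6,6,7,7,7,7,8,8,8,8,9,9,9,9,10,10,10,10,11,11,11,11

steps = 34; useful = 752; efficiency = 752/1088 = 47/68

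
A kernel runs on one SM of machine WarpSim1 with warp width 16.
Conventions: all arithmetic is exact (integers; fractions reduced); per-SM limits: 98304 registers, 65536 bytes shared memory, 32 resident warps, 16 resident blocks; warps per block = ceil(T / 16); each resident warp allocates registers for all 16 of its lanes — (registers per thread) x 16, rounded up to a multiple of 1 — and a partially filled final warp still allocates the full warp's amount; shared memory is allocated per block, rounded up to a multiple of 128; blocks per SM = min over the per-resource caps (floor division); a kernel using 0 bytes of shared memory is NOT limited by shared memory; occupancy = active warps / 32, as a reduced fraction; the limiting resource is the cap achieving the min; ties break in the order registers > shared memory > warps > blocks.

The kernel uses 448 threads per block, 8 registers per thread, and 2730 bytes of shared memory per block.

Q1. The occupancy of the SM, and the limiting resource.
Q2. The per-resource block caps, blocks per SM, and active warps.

Answer: occupancy 7/8, limited by warps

registers: 27 blocks
shared memory: 23 blocks
warps: 1 block
blocks: 16 blocks

Answer: 1 block, 28 active warps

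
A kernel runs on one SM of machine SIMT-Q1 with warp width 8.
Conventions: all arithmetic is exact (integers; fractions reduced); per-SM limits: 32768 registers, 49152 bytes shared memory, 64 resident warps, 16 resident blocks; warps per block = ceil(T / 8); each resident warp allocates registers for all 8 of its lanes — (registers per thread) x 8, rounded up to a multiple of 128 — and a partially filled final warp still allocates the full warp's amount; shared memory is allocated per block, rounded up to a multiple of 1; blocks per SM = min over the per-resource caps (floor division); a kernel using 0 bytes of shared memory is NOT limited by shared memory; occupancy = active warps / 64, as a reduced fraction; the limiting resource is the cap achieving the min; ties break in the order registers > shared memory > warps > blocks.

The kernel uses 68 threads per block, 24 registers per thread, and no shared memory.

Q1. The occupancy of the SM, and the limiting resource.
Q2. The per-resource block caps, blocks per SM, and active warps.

Answer: occupancy 63/64, limited by warps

registers: 14 blocks
shared memory: no limit (kernel uses none)
warps: 7 blocks
blocks: 16 blocks

Answer: 7 blocks, 63 active warps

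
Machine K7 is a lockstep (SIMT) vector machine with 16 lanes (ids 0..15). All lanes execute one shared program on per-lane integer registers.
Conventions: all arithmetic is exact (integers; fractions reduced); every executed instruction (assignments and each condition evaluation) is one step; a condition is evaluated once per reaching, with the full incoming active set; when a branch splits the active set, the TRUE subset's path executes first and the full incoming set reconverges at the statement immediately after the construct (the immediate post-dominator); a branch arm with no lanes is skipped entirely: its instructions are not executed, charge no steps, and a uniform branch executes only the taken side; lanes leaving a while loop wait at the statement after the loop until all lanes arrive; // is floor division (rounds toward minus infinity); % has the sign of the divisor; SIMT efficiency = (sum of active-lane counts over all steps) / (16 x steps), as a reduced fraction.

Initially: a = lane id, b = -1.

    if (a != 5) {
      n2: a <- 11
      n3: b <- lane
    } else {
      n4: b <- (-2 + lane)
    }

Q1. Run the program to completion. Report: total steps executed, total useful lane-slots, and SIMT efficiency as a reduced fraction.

Answer: 4 steps, 47 useful, 47/64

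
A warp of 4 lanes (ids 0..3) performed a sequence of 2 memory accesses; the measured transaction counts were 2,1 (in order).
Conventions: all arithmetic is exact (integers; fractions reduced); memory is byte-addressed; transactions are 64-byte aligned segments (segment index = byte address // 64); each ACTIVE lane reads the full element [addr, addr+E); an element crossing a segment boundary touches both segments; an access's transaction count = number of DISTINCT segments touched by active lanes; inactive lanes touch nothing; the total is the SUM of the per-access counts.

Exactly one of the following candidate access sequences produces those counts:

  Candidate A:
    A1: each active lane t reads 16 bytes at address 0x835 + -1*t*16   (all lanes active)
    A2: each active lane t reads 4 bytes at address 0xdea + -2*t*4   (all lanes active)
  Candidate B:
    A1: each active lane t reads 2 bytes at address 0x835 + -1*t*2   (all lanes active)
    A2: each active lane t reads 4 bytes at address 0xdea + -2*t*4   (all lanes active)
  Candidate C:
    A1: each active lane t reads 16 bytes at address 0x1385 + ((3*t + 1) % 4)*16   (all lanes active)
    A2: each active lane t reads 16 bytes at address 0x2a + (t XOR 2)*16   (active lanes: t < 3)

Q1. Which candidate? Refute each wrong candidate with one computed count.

B: A1 gives 1 transaction, not 2
C: A2 gives 2 transactions, not 1
A: all counts match (2,1)

Answer: A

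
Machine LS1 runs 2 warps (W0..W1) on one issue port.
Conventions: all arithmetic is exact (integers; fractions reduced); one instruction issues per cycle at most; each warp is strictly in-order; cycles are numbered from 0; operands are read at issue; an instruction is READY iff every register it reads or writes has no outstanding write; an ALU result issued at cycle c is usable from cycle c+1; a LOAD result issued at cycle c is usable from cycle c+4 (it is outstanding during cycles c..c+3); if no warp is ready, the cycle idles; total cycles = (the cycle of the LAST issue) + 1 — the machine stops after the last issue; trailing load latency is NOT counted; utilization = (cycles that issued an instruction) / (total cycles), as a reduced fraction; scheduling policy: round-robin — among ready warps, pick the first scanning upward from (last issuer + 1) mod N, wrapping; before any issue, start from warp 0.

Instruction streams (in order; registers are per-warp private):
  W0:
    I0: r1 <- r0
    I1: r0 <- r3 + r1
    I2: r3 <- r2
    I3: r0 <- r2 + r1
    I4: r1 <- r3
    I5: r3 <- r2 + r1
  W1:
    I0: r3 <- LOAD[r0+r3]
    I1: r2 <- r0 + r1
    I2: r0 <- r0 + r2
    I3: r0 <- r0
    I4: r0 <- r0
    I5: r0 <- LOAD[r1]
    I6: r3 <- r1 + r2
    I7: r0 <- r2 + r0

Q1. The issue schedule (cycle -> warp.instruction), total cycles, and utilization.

cycle 0: W0.I0
cycle 1: W1.I0
cycle 2: W0.I1
cycle 3: W1.I1
cycle 4: W0.I2
cycle 5: W1.I2
cycle 6: W0.I3
cycle 7: W1.I3
cycle 8: W0.I4
cycle 9: W1.I4
cycle 10: W0.I5
cycle 11: W1.I5
cycle 12: W1.I6
cycle 13: idle
cycle 14: idle
cycle 15: W1.I7

Answer: 16 cycles, utilization 7/8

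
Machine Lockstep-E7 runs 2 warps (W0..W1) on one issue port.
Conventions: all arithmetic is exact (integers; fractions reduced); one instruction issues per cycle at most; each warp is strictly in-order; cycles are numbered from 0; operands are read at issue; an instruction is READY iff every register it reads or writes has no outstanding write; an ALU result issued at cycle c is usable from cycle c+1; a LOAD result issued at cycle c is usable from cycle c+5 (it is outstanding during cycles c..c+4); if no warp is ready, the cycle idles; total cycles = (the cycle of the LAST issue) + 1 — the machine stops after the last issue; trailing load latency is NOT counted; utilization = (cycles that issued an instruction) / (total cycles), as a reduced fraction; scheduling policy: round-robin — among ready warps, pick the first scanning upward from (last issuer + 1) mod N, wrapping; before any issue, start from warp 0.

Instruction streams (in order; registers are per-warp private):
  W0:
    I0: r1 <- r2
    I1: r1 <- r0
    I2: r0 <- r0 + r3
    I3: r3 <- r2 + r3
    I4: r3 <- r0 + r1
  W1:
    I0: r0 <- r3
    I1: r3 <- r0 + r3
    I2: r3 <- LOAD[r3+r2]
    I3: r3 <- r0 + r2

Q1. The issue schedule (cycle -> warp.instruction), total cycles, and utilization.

cycle 0: W0.I0
cycle 1: W1.I0
cycle 2: W0.I1
cycle 3: W1.I1
cycle 4: W0.I2
cycle 5: W1.I2
cycle 6: W0.I3
cycle 7: W0.I4
cycle 8: idle
cycle 9: idle
cycle 10: W1.I3

Answer: 11 cycles, utilization 9/11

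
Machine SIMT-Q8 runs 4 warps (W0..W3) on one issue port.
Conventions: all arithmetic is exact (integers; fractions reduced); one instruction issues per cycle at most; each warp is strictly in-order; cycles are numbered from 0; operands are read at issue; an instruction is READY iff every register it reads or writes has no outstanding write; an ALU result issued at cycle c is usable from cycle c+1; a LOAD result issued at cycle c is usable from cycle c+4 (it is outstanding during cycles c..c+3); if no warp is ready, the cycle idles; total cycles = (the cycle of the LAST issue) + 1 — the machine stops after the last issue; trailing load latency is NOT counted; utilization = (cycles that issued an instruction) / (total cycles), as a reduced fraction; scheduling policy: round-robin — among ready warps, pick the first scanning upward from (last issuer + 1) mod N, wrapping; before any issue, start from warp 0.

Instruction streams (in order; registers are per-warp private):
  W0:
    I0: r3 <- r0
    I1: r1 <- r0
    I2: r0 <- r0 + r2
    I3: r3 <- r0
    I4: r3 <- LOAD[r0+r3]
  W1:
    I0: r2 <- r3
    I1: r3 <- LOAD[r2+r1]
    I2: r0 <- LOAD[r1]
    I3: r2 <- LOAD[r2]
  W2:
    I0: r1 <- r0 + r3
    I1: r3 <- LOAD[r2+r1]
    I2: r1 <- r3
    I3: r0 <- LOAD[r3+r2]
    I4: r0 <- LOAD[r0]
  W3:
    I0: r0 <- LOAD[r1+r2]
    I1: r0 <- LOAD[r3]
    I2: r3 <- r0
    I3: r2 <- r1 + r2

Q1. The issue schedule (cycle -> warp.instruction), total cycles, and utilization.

cycle 0: W0.I0
cycle 1: W1.I0
cycle 2: W2.I0
cycle 3: W3.I0
cycle 4: W0.I1
cycle 5: W1.I1
cycle 6: W2.I1
cycle 7: W3.I1
cycle 8: W0.I2
cycle 9: W1.I2
cycle 10: W2.I2
cycle 11: W3.I2
cycle 12: W0.I3
cycle 13: W1.I3
cycle 14: W2.I3
cycle 15: W3.I3
cycle 16: W0.I4
cycle 17: idle
cycle 18: W2.I4

Answer: 19 cycles, utilization 18/19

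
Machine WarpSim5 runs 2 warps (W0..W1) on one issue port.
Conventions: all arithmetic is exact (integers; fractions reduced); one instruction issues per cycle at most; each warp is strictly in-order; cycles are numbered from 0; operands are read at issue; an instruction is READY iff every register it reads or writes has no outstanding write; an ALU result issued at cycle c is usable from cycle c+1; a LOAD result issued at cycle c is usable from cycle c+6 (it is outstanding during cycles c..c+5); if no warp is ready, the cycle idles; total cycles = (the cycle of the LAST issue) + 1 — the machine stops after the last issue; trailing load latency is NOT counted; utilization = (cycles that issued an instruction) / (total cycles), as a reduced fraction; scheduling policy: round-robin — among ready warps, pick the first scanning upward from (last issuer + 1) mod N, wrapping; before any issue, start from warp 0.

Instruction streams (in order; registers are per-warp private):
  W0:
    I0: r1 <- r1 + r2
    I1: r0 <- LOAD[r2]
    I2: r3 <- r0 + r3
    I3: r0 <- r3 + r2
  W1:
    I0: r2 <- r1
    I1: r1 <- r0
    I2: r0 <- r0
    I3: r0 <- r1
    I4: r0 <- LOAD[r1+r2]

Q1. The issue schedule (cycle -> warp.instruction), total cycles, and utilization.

cycle 0: W0.I0
cycle 1: W1.I0
cycle 2: W0.I1
cycle 3: W1.I1
cycle 4: W1.I2
cycle 5: W1.I3
cycle 6: W1.I4
cycle 7: idle
cycle 8: W0.I2
cycle 9: W0.I3

Answer: 10 cycles, utilization 9/10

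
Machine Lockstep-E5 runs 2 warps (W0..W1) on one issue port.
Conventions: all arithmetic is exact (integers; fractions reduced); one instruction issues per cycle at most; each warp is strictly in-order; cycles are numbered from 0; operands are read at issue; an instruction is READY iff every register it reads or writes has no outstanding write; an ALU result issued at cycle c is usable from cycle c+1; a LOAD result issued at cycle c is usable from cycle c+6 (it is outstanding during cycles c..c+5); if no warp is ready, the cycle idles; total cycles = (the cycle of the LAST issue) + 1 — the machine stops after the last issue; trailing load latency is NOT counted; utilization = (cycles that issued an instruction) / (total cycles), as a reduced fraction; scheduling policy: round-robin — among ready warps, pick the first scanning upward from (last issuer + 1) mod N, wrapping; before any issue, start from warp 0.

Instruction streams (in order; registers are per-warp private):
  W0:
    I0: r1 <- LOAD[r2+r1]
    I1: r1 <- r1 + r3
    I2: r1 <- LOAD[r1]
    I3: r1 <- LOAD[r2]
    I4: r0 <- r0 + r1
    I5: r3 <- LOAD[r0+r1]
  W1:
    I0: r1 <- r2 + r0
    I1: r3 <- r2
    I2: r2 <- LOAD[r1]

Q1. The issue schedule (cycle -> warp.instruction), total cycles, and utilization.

cycle 0: W0.I0
cycle 1: W1.I0
cycle 2: W1.I1
cycle 3: W1.I2
cycle 4: idle
cycle 5: idle
cycle 6: W0.I1
cycle 7: W0.I2
cycle 8: idle
cycle 9: idle
cycle 10: idle
cycle 11: idle
cycle 12: idle
cycle 13: W0.I3
cycle 14: idle
cycle 15: idle
cycle 16: idle
cycle 17: idle
cycle 18: idle
cycle 19: W0.I4
cycle 20: W0.I5

Answer: 21 cycles, utilization 3/7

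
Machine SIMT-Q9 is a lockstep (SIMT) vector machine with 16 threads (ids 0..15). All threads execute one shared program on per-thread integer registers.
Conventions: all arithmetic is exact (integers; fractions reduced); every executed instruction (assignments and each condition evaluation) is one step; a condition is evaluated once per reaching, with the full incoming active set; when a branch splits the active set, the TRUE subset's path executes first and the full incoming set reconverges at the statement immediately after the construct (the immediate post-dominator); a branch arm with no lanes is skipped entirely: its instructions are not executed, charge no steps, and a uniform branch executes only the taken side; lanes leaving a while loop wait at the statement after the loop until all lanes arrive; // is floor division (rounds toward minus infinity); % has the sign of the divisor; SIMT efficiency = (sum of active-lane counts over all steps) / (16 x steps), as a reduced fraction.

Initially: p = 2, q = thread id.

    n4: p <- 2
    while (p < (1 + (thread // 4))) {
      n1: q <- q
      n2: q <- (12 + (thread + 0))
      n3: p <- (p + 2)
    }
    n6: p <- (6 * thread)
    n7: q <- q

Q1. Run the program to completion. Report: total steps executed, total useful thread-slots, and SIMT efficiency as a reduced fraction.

Answer: 8 steps, 96 useful, 3/4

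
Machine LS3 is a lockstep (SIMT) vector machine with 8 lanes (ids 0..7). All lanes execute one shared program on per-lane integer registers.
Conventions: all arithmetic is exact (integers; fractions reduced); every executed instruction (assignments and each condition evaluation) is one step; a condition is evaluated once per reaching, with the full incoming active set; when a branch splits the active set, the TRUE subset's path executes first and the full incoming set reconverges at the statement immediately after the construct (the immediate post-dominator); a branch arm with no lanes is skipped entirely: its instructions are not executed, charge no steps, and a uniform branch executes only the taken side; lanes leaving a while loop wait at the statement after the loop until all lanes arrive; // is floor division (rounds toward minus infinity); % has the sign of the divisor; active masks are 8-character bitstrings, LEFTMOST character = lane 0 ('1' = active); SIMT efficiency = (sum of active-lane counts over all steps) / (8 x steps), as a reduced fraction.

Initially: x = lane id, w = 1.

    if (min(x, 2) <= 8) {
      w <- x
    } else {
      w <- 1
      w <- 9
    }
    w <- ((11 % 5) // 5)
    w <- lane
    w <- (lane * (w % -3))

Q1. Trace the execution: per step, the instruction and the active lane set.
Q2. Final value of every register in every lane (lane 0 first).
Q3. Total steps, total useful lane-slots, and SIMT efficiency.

step 0: eval (min(x, 2) <= 8)        11111111
step 1: w <- x                       11111111
step 2: w <- ((11 % 5) // 5)         11111111
step 3: w <- lane                    11111111
step 4: w <- (lane * (w % -3))       11111111

Answer: 5 steps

x: 0,1,2,3,4,5,6,7
w: 0,-2,-2,0,-8,-5,0,-14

steps = 5; useful = 40; efficiency = 40/40 = 1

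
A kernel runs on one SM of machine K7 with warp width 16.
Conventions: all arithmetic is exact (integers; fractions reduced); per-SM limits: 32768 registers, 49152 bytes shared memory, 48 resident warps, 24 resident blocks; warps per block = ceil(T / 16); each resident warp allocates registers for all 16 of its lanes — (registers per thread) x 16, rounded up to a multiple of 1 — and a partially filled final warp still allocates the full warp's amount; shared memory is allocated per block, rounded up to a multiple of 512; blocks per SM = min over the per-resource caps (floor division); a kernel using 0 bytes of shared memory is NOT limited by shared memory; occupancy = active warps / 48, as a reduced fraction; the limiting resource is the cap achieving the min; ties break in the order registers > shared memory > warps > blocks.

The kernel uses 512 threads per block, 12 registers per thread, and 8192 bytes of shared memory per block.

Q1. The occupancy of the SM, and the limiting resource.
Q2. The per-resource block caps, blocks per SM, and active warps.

Answer: occupancy 2/3, limited by warps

registers: 5 blocks
shared memory: 6 blocks
warps: 1 block
blocks: 24 blocks

Answer: 1 block, 32 active warps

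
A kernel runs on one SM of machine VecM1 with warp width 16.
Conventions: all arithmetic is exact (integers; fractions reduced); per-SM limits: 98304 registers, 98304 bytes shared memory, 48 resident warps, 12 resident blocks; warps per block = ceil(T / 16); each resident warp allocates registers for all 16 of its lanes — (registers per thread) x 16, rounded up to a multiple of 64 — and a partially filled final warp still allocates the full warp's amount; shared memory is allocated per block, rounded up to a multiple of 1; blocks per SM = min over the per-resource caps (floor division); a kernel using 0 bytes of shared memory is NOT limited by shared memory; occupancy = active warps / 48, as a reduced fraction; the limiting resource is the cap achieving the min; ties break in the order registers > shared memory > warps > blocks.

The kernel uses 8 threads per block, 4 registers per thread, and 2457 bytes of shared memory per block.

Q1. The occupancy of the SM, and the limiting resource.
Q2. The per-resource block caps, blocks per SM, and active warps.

Answer: occupancy 1/4, limited by blocks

registers: 1536 blocks
shared memory: 40 blocks
warps: 48 blocks
blocks: 12 blocks

Answer: 12 blocks, 12 active warps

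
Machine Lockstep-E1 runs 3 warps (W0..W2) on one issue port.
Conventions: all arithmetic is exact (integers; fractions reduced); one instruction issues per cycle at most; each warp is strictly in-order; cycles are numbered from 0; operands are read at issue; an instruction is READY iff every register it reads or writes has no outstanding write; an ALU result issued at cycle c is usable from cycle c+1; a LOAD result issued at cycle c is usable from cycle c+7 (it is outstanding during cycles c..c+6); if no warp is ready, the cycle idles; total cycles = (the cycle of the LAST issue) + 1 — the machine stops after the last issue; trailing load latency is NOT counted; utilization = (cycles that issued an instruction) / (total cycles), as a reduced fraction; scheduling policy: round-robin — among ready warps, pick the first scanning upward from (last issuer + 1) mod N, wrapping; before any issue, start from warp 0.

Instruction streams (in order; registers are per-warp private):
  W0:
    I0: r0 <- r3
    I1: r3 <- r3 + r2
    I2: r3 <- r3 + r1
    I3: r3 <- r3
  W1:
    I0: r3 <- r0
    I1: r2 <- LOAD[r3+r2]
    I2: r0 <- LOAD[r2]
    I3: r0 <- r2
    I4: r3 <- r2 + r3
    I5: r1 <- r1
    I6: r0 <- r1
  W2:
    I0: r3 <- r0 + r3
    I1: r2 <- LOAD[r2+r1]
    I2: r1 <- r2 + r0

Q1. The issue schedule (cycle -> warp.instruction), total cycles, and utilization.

cycle 0: W0.I0
cycle 1: W1.I0
cycle 2: W2.I0
cycle 3: W0.I1
cycle 4: W1.I1
cycle 5: W2.I1
cycle 6: W0.I2
cycle 7: W0.I3
cycle 8: idle
cycle 9: idle
cycle 10: idle
cycle 11: W1.I2
cycle 12: W2.I2
cycle 13: idle
cycle 14: idle
cycle 15: idle
cycle 16: idle
cycle 17: idle
cycle 18: W1.I3
cycle 19: W1.I4
cycle 20: W1.I5
cycle 21: W1.I6

Answer: 22 cycles, utilization 7/11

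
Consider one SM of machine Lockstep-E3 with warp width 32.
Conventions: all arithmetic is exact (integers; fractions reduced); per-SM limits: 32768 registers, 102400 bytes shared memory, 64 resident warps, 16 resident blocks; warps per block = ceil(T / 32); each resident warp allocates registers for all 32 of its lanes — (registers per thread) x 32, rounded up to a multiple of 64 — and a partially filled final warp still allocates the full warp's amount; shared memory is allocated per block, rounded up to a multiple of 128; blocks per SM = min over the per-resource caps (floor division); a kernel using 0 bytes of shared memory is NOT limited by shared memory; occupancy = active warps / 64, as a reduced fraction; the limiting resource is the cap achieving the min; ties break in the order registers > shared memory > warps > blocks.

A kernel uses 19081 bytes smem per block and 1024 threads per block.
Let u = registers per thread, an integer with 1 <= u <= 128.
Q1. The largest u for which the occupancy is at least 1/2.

Answer: u = 32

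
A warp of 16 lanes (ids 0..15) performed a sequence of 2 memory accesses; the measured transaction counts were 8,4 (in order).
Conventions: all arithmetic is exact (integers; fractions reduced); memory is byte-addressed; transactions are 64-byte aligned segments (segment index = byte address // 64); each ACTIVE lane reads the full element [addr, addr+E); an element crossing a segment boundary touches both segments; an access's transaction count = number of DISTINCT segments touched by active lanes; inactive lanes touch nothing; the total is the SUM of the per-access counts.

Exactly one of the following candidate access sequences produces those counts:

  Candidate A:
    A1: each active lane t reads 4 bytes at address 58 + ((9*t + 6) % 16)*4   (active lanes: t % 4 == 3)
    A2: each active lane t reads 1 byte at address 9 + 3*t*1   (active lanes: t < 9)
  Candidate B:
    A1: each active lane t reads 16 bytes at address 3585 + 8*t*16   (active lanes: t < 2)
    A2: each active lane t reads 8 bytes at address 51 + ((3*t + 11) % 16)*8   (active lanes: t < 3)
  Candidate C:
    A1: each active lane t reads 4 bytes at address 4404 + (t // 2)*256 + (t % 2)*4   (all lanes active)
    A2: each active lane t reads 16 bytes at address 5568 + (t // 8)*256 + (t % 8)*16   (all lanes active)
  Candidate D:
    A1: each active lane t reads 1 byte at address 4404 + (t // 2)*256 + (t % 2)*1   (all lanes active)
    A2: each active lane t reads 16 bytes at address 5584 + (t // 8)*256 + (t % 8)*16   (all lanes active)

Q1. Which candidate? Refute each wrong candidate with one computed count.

A: A1 gives 2 transactions, not 8
B: A1 gives 2 transactions, not 8
D: A2 gives 6 transactions, not 4
C: all counts match (8,4)

Answer: C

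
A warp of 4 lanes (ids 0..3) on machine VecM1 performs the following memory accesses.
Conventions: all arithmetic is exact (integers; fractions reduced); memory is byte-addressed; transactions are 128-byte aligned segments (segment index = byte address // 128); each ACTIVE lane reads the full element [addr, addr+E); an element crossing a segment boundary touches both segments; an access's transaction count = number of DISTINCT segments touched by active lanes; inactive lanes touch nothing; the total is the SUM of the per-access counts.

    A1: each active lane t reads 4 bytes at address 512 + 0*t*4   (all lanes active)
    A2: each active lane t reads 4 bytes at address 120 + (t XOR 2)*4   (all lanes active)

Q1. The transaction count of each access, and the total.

A1: 1 transaction
A2: 2 transactions

Answer: 1,2; total 3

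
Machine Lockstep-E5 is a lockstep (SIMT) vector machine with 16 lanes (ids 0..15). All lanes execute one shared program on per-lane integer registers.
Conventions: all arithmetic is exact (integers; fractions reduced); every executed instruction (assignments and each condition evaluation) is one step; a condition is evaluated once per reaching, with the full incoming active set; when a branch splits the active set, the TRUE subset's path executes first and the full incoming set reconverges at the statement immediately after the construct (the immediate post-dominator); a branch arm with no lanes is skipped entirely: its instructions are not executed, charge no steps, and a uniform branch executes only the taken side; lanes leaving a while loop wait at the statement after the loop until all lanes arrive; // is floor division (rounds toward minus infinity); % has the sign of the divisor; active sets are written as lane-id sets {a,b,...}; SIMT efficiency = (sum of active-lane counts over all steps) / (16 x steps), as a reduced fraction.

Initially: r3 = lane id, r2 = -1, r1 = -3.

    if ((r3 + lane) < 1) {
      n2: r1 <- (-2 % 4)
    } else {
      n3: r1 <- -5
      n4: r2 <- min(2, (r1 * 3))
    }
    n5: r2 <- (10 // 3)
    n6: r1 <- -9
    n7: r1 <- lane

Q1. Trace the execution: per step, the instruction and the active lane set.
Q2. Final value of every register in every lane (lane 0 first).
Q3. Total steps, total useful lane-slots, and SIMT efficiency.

step 0: eval ((r3 + lane) < 1)       {0,1,2,3,4,5,6,7,8,9,10,11,12,13,14,15}
step 1: r1 <- (-2 % 4)               {0}
step 2: r1 <- -5                     {1,2,3,4,5,6,7,8,9,10,11,12,13,14,15}
step 3: r2 <- min(2, (r1 * 3))       {1,2,3,4,5,6,7,8,9,10,11,12,13,14,15}
step 4: r2 <- (10 // 3)              {0,1,2,3,4,5,6,7,8,9,10,11,12,13,14,15}
step 5: r1 <- -9                     {0,1,2,3,4,5,6,7,8,9,10,11,12,13,14,15}
step 6: r1 <- lane                   {0,1,2,3,4,5,6,7,8,9,10,11,12,13,14,15}

Answer: 7 steps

r3: 0,1,2,3,4,5,6,7,8,9,10,11,12,13,14,15
r2: 3,3,3,3,3,3,3,3,3,3,3,3,3,3,3,3
r1: 0,1,2,3,4,5,6,7,8,9,10,11,12,13,14,15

steps = 7; useful = 95; efficiency = 95/112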